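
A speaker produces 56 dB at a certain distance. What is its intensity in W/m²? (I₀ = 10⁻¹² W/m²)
I = I₀·10^(β/10) = 3.98 × 10⁻⁷ W/m²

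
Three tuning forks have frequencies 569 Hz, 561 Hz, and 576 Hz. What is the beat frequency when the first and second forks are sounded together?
8 Hz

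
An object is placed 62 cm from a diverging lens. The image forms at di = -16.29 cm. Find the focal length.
1/f = 1/do + 1/di → f = -22.1 cm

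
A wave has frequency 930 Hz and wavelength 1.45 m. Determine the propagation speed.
v = fλ = 1348 m/s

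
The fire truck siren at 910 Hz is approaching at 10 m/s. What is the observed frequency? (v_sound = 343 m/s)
f_obs = f·v/(v − v_s) = 937.3 Hz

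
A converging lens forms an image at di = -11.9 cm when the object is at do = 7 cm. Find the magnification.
M = −di/do = 1.7 (upright image)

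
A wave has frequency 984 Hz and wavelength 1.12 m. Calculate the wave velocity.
v = fλ = 1102 m/s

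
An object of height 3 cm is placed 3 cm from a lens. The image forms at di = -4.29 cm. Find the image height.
hi = (-di/do) × ho = 4.29 cm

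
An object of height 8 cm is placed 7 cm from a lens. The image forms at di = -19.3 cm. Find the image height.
hi = (-di/do) × ho = 22.06 cm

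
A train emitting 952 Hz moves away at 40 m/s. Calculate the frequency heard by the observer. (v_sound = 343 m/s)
f_obs = f·v/(v + v_s) = 852.6 Hz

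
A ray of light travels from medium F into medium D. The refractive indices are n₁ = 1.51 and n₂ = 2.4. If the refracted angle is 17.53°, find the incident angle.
sin θ₁ = (n₂/n₁)·sin θ₂ → θ₁ = 28.6°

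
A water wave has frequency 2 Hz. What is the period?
T = 1/f = 0.5 s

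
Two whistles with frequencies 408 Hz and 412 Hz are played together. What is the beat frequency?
4 Hz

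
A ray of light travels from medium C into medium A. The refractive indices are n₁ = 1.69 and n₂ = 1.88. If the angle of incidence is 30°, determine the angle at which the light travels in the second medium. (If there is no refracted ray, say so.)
sin θ₂ = (n₁/n₂)·sin θ₁ = 0.4495 → θ₂ = 26.71°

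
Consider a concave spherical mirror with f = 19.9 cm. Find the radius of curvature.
R = 2|f| = 39.8 cm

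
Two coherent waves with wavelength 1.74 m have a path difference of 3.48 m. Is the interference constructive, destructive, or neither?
constructive — path difference = 2λ, a whole number of wavelengths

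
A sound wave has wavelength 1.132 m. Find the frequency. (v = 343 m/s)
f = v/λ = 303 Hz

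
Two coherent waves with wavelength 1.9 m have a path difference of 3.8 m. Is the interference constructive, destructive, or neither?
constructive — path difference = 2λ, a whole number of wavelengths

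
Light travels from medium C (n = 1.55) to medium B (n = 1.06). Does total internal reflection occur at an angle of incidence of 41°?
θc = arcsin(n₂/n₁) = 43.15°; 41° < θc, so no — the ray refracts.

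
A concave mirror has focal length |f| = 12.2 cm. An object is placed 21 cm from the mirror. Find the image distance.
f = +12.2 cm (concave); 1/di = 1/f − 1/do → di = 29.11 cm (real image, in front of mirror)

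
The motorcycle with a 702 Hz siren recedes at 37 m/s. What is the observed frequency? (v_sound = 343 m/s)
f_obs = f·v/(v + v_s) = 633.6 Hz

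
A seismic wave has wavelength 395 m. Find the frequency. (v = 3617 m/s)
f = v/λ = 9.157 Hz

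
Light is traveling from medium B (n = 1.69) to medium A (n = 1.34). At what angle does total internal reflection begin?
θc = arcsin(n₂/n₁) = 52.46°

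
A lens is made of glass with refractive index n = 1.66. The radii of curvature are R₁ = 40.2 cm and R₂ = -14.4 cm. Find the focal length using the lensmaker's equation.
1/f = (n − 1)(1/R₁ − 1/R₂) → f = 16.06 cm (converging lens)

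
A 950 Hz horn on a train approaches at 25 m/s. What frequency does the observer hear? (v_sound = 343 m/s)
f_obs = f·v/(v − v_s) = 1025 Hz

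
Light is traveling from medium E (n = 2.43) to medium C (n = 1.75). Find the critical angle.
θc = arcsin(n₂/n₁) = 46.07°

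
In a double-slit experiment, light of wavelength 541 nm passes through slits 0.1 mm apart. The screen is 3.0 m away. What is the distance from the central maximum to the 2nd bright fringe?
y = mλL/d = 32.46 mm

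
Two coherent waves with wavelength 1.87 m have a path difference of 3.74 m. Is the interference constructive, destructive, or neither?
constructive — path difference = 2λ, a whole number of wavelengths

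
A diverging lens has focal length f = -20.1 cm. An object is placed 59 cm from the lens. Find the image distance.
1/di = 1/f − 1/do → di = -14.99 cm (virtual image)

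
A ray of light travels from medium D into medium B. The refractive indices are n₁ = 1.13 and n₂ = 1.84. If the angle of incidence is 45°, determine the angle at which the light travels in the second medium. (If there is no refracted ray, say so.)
sin θ₂ = (n₁/n₂)·sin θ₁ = 0.4343 → θ₂ = 25.74°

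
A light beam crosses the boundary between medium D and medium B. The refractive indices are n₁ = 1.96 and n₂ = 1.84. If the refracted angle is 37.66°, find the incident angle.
sin θ₁ = (n₂/n₁)·sin θ₂ → θ₁ = 35°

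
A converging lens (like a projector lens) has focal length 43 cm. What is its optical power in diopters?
P = 1/f = 2.326 D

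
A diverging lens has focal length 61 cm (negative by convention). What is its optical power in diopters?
P = 1/f = -1.639 D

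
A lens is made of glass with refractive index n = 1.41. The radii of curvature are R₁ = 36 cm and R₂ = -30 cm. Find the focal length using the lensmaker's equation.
1/f = (n − 1)(1/R₁ − 1/R₂) → f = 39.91 cm (converging lens)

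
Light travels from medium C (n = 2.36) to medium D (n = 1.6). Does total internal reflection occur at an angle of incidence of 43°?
θc = arcsin(n₂/n₁) = 42.68°; 43° > θc, so yes — total internal reflection.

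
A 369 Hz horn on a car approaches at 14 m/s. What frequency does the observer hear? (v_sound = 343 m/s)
f_obs = f·v/(v − v_s) = 384.7 Hz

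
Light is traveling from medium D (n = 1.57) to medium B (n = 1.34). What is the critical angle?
θc = arcsin(n₂/n₁) = 58.59°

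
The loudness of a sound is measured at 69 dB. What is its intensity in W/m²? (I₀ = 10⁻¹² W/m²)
I = I₀·10^(β/10) = 7.94 × 10⁻⁶ W/m²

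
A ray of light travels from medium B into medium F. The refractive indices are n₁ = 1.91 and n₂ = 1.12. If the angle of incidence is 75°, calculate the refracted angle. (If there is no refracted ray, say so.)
sin θ₂ = (n₁/n₂)·sin θ₁ = 1.647 > 1, so there is no refracted ray — the light undergoes total internal reflection.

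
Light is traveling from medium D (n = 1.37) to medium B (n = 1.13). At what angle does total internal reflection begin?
θc = arcsin(n₂/n₁) = 55.57°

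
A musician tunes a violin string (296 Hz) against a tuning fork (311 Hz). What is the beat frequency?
15 Hz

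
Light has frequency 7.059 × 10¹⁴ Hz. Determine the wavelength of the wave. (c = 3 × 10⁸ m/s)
λ = c/f = 425 nm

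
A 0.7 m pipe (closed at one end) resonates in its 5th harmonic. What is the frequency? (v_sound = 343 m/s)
fₙ = nv/(4L) = 612.5 Hz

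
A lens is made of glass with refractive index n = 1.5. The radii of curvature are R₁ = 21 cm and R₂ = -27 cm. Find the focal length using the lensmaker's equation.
1/f = (n − 1)(1/R₁ − 1/R₂) → f = 23.62 cm (converging lens)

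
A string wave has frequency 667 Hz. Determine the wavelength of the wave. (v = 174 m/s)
λ = v/f = 0.2609 m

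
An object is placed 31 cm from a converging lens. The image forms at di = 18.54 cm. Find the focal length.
1/f = 1/do + 1/di → f = 11.6 cm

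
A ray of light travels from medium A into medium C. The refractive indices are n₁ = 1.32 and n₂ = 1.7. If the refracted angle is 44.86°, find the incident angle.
sin θ₁ = (n₂/n₁)·sin θ₂ → θ₁ = 65.29°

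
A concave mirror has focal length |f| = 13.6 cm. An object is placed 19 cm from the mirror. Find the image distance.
f = +13.6 cm (concave); 1/di = 1/f − 1/do → di = 47.85 cm (real image, in front of mirror)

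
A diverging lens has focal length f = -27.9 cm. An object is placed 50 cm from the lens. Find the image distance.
1/di = 1/f − 1/do → di = -17.91 cm (virtual image)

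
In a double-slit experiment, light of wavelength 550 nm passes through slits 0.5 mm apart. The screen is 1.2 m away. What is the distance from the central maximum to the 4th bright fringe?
y = mλL/d = 5.28 mm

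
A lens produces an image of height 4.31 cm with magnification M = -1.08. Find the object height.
ho = |hi|/|M| = 3.991 cm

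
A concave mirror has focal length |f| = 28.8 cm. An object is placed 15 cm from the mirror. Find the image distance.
f = +28.8 cm (concave); 1/di = 1/f − 1/do → di = -31.3 cm (virtual image, behind mirror)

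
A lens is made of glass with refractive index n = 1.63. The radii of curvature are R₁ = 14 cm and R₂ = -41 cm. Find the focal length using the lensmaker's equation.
1/f = (n − 1)(1/R₁ − 1/R₂) → f = 16.57 cm (converging lens)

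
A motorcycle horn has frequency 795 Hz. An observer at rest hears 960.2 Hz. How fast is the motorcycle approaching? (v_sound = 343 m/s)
v_s = v·(1 − f/f_obs) = 59.01 m/s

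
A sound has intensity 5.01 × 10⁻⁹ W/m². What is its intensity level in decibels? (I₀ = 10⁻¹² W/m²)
β = 10·log₁₀(I/I₀) = 37 dB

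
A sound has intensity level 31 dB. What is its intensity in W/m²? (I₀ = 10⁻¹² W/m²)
I = I₀·10^(β/10) = 1.26 × 10⁻⁹ W/m²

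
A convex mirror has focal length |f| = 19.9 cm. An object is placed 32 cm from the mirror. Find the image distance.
f = −19.9 cm (convex); 1/di = 1/f − 1/do → di = -12.27 cm (virtual image, behind mirror)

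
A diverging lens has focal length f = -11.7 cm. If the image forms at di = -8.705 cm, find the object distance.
1/do = 1/f − 1/di → do = 34.01 cm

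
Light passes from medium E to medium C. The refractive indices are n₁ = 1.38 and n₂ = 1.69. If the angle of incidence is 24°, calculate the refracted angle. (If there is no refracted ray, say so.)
sin θ₂ = (n₁/n₂)·sin θ₁ = 0.3321 → θ₂ = 19.4°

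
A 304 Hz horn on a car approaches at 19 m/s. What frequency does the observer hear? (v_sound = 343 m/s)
f_obs = f·v/(v − v_s) = 321.8 Hz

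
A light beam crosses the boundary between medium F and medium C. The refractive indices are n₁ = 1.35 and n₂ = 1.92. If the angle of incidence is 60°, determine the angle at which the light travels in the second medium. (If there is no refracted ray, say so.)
sin θ₂ = (n₁/n₂)·sin θ₁ = 0.6089 → θ₂ = 37.51°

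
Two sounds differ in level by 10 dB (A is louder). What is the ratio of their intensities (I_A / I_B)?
I_A/I_B = 10^(Δβ/10) = 10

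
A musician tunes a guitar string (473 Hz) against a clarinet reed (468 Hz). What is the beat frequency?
5 Hz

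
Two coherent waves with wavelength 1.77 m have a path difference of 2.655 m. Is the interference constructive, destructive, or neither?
destructive — path difference = 1.5λ, an odd multiple of λ/2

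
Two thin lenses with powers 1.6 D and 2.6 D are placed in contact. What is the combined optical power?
P_total = P₁ + P₂ = 4.2 D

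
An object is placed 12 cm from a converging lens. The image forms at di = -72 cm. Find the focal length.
1/f = 1/do + 1/di → f = 14.4 cm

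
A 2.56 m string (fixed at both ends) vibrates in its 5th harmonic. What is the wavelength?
λₙ = 2L/n = 1.024 m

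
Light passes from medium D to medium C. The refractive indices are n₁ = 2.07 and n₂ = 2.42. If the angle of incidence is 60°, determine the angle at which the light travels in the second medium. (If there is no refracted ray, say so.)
sin θ₂ = (n₁/n₂)·sin θ₁ = 0.7408 → θ₂ = 47.8°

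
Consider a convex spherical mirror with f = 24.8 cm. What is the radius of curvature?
R = 2|f| = 49.6 cm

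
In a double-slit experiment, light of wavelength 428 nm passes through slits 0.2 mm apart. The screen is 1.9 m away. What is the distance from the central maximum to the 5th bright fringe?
y = mλL/d = 20.33 mm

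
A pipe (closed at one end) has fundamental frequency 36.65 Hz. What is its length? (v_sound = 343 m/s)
L = v/(4f₁) = 2.34 m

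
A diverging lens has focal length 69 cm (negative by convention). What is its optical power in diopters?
P = 1/f = -1.449 D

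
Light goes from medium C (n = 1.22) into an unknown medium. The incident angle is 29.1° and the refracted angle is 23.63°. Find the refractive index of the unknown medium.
n₂ = n₁·sin θ₁ / sin θ₂ = 1.48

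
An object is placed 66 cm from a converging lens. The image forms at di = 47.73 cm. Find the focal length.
1/f = 1/do + 1/di → f = 27.7 cm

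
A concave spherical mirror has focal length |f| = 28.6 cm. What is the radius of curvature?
R = 2|f| = 57.2 cm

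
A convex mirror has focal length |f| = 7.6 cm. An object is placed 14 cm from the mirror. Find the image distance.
f = −7.6 cm (convex); 1/di = 1/f − 1/do → di = -4.926 cm (virtual image, behind mirror)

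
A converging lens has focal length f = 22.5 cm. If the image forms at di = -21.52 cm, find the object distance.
1/do = 1/f − 1/di → do = 11 cm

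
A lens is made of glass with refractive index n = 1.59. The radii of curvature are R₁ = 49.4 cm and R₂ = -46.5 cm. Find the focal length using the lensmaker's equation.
1/f = (n − 1)(1/R₁ − 1/R₂) → f = 40.6 cm (converging lens)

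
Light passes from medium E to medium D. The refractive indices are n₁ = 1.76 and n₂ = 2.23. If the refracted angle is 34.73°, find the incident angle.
sin θ₁ = (n₂/n₁)·sin θ₂ → θ₁ = 46.21°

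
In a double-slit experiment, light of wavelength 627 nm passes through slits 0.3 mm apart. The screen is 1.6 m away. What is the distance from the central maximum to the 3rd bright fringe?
y = mλL/d = 10.03 mm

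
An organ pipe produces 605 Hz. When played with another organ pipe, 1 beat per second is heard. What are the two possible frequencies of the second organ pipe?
f₂ = 605 ± 1 Hz → 606 Hz or 604 Hz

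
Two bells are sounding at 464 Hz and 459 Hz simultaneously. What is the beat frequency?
5 Hz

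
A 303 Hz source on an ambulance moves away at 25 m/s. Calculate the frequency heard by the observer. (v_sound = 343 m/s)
f_obs = f·v/(v + v_s) = 282.4 Hz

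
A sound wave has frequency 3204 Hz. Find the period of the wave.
T = 1/f = 3.121 × 10⁻⁴ s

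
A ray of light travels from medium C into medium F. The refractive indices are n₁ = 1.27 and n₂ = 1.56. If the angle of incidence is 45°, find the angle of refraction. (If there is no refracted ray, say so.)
sin θ₂ = (n₁/n₂)·sin θ₁ = 0.5757 → θ₂ = 35.15°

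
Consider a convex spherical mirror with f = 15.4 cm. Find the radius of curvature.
R = 2|f| = 30.8 cm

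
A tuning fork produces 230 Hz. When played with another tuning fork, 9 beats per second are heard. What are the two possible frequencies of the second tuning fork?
f₂ = 230 ± 9 Hz → 239 Hz or 221 Hz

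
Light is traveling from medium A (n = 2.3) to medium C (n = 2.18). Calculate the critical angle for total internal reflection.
θc = arcsin(n₂/n₁) = 71.41°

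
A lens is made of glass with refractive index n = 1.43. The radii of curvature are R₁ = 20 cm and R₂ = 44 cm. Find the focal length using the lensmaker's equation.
1/f = (n − 1)(1/R₁ − 1/R₂) → f = 85.27 cm (converging lens)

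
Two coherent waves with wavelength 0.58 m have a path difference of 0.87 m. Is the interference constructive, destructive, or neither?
destructive — path difference = 1.5λ, an odd multiple of λ/2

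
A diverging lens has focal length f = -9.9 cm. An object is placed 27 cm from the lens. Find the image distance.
1/di = 1/f − 1/do → di = -7.244 cm (virtual image)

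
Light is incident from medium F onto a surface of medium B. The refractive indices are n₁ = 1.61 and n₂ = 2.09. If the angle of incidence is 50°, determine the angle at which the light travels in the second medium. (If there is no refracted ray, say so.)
sin θ₂ = (n₁/n₂)·sin θ₁ = 0.5901 → θ₂ = 36.16°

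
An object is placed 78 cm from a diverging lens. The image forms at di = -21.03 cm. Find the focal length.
1/f = 1/do + 1/di → f = -28.79 cm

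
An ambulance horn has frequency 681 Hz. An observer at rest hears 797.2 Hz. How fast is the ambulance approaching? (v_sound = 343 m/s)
v_s = v·(1 − f/f_obs) = 50 m/s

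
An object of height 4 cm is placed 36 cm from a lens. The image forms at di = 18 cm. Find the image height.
hi = (-di/do) × ho = -2 cm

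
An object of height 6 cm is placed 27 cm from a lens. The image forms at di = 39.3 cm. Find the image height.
hi = (-di/do) × ho = -8.733 cm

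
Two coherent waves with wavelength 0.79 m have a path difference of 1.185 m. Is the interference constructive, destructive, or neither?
destructive — path difference = 1.5λ, an odd multiple of λ/2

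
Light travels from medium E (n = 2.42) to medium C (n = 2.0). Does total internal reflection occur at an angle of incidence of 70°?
θc = arcsin(n₂/n₁) = 55.74°; 70° > θc, so yes — total internal reflection.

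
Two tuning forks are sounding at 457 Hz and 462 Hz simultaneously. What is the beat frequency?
5 Hz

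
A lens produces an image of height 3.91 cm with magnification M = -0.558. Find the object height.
ho = |hi|/|M| = 7.007 cm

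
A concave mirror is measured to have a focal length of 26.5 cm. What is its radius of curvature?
R = 2|f| = 53 cm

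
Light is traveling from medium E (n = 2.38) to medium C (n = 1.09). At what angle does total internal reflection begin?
θc = arcsin(n₂/n₁) = 27.26°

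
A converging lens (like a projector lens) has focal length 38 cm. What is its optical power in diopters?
P = 1/f = 2.632 D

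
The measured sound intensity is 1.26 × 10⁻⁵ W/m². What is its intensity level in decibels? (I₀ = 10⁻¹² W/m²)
β = 10·log₁₀(I/I₀) = 71 dB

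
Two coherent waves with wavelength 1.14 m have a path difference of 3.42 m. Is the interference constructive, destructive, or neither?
constructive — path difference = 3λ, a whole number of wavelengths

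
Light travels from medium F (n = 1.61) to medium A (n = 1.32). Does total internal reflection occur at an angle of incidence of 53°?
θc = arcsin(n₂/n₁) = 55.07°; 53° < θc, so no — the ray refracts.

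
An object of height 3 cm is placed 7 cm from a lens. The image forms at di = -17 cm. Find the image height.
hi = (-di/do) × ho = 7.286 cm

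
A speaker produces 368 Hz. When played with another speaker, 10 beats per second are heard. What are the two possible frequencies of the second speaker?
f₂ = 368 ± 10 Hz → 378 Hz or 358 Hz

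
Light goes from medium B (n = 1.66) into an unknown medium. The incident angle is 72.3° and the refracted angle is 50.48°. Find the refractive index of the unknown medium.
n₂ = n₁·sin θ₁ / sin θ₂ = 2.05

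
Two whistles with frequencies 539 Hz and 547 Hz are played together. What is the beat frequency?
8 Hz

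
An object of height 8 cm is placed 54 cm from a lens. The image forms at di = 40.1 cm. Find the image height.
hi = (-di/do) × ho = -5.941 cm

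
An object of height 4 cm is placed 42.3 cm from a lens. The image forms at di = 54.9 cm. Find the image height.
hi = (-di/do) × ho = -5.191 cm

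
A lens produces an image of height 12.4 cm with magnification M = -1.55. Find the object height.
ho = |hi|/|M| = 8 cm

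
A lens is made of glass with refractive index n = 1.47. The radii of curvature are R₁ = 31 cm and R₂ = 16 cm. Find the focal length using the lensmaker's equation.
1/f = (n − 1)(1/R₁ − 1/R₂) → f = -70.35 cm (diverging lens)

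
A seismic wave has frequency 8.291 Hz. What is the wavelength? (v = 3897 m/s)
λ = v/f = 470 m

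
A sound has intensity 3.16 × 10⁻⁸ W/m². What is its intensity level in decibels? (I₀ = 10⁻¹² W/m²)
β = 10·log₁₀(I/I₀) = 45 dB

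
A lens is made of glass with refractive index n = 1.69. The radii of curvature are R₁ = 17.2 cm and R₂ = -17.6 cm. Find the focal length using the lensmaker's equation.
1/f = (n − 1)(1/R₁ − 1/R₂) → f = 12.61 cm (converging lens)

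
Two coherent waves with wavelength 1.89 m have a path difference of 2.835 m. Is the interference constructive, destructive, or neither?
destructive — path difference = 1.5λ, an odd multiple of λ/2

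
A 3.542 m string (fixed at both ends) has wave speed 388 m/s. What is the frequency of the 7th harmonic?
fₙ = nv/(2L) = 383.4 Hz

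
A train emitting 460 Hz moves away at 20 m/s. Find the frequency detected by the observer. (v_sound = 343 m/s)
f_obs = f·v/(v + v_s) = 434.7 Hz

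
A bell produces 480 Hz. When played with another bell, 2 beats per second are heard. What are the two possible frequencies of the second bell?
f₂ = 480 ± 2 Hz → 482 Hz or 478 Hz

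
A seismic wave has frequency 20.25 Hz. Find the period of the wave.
T = 1/f = 0.04938 s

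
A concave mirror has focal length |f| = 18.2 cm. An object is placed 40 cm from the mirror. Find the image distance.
f = +18.2 cm (concave); 1/di = 1/f − 1/do → di = 33.39 cm (real image, in front of mirror)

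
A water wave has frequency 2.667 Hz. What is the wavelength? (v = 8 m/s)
λ = v/f = 3 m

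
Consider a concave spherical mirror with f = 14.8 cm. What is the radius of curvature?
R = 2|f| = 29.6 cm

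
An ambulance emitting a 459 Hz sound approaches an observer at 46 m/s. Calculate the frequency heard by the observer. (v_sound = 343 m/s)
f_obs = f·v/(v − v_s) = 530.1 Hz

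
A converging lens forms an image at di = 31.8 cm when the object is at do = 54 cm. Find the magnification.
M = −di/do = -0.5889 (inverted image)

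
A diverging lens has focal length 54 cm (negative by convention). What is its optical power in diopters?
P = 1/f = -1.852 D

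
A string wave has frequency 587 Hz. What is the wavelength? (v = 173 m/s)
λ = v/f = 0.2947 m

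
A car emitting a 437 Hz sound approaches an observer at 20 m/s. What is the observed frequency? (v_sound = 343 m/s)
f_obs = f·v/(v − v_s) = 464.1 Hz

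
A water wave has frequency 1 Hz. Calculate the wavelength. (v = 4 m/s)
λ = v/f = 4 m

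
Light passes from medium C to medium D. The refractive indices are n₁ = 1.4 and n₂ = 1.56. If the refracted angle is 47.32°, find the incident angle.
sin θ₁ = (n₂/n₁)·sin θ₂ → θ₁ = 55°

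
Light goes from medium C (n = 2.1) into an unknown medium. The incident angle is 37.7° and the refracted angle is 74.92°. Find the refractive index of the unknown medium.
n₂ = n₁·sin θ₁ / sin θ₂ = 1.33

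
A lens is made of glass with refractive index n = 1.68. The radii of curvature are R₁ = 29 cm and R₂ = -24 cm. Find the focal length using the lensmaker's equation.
1/f = (n − 1)(1/R₁ − 1/R₂) → f = 19.31 cm (converging lens)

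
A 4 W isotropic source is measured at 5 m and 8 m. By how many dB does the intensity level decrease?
Δβ = 20·log₁₀(r₂/r₁) = 4.082 dB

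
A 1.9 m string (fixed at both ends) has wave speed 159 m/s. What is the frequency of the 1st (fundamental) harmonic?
fₙ = nv/(2L) = 41.84 Hz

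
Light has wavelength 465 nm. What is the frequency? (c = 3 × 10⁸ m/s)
f = c/λ = 6.452 × 10¹⁴ Hz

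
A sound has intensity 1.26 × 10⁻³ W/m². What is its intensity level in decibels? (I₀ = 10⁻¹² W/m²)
β = 10·log₁₀(I/I₀) = 91 dB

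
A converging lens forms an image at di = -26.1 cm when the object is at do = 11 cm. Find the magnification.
M = −di/do = 2.373 (upright image)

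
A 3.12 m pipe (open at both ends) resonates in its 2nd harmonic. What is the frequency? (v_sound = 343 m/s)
fₙ = nv/(2L) = 109.9 Hz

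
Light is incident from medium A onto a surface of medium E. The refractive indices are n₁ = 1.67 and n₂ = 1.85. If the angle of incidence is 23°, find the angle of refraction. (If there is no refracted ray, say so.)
sin θ₂ = (n₁/n₂)·sin θ₁ = 0.3527 → θ₂ = 20.65°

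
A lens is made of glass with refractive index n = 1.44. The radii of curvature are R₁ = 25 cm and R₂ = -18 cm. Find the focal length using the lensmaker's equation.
1/f = (n − 1)(1/R₁ − 1/R₂) → f = 23.78 cm (converging lens)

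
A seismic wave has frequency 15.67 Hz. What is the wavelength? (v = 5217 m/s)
λ = v/f = 332.9 m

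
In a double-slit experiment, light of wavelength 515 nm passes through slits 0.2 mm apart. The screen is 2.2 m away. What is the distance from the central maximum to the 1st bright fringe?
y = mλL/d = 5.665 mm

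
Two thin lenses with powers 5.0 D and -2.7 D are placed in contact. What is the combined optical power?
P_total = P₁ + P₂ = 2.3 D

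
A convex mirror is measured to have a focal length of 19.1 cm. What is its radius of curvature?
R = 2|f| = 38.2 cm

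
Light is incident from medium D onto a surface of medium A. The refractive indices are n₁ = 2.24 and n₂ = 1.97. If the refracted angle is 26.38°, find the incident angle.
sin θ₁ = (n₂/n₁)·sin θ₂ → θ₁ = 23°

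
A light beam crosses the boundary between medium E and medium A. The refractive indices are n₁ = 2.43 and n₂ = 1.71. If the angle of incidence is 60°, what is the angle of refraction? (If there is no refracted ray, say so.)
sin θ₂ = (n₁/n₂)·sin θ₁ = 1.231 > 1, so there is no refracted ray — the light undergoes total internal reflection.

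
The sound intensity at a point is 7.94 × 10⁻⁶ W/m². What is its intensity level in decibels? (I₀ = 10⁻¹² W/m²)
β = 10·log₁₀(I/I₀) = 69 dB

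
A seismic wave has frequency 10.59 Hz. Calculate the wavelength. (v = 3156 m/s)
λ = v/f = 298 m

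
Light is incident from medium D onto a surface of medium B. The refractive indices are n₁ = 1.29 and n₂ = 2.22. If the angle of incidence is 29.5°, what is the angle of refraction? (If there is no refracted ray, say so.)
sin θ₂ = (n₁/n₂)·sin θ₁ = 0.2861 → θ₂ = 16.63°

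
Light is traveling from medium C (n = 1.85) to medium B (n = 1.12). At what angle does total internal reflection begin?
θc = arcsin(n₂/n₁) = 37.26°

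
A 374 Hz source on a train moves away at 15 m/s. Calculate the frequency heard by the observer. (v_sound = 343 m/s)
f_obs = f·v/(v + v_s) = 358.3 Hz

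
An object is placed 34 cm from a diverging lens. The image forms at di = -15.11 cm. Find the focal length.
1/f = 1/do + 1/di → f = -27.2 cm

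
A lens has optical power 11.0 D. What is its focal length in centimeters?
f = 1/P = 9.091 cm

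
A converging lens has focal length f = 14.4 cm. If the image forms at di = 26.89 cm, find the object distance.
1/do = 1/f − 1/di → do = 31 cm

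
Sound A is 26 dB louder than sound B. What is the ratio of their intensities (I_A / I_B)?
I_A/I_B = 10^(Δβ/10) = 398.1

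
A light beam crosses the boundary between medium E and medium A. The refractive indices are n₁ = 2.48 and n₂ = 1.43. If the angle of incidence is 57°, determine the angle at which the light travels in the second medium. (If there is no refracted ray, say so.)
sin θ₂ = (n₁/n₂)·sin θ₁ = 1.454 > 1, so there is no refracted ray — the light undergoes total internal reflection.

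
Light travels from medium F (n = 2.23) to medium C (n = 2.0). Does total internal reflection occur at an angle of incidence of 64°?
θc = arcsin(n₂/n₁) = 63.75°; 64° > θc, so yes — total internal reflection.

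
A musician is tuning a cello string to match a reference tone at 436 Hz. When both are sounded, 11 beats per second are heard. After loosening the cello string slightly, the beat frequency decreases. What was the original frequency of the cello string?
447 Hz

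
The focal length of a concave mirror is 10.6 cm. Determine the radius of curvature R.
R = 2|f| = 21.2 cm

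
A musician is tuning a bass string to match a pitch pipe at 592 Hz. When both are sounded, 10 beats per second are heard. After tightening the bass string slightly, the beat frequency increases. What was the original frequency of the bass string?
602 Hz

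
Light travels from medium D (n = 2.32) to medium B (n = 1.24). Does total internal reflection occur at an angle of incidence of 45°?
θc = arcsin(n₂/n₁) = 32.31°; 45° > θc, so yes — total internal reflection.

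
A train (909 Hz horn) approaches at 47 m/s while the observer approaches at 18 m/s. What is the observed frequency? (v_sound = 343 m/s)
f_obs = f·(v + v_o)/(v − v_s) = 1109 Hz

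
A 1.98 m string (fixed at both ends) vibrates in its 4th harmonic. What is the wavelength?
λₙ = 2L/n = 0.99 m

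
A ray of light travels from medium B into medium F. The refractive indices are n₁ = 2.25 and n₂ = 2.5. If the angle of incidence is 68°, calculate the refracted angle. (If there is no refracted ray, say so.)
sin θ₂ = (n₁/n₂)·sin θ₁ = 0.8345 → θ₂ = 56.56°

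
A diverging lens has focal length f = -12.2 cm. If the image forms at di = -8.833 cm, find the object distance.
1/do = 1/f − 1/di → do = 32.01 cm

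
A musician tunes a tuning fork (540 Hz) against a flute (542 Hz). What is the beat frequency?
2 Hz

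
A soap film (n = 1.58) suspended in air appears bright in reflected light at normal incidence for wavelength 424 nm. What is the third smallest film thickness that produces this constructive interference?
2nt = (m − ½)λ with m = 3 → t = (m − ½)λ/(2n) = 335.4 nm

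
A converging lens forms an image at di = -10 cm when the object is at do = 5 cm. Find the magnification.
M = −di/do = 2 (upright image)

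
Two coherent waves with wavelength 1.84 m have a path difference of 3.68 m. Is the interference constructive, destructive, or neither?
constructive — path difference = 2λ, a whole number of wavelengths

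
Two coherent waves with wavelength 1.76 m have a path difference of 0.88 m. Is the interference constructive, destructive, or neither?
destructive — path difference = 0.5λ, an odd multiple of λ/2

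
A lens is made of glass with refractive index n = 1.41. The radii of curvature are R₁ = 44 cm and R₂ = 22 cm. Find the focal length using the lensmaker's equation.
1/f = (n − 1)(1/R₁ − 1/R₂) → f = -107.3 cm (diverging lens)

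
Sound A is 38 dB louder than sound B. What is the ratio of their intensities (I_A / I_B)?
I_A/I_B = 10^(Δβ/10) = 6310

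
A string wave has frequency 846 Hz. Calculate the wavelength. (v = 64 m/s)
λ = v/f = 0.07565 m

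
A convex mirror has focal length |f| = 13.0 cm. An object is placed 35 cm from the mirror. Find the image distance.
f = −13.0 cm (convex); 1/di = 1/f − 1/do → di = -9.479 cm (virtual image, behind mirror)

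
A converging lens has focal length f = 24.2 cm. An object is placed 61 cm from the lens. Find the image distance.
1/di = 1/f − 1/do → di = 40.11 cm (real image)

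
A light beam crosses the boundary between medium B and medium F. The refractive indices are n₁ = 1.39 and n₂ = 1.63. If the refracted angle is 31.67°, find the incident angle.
sin θ₁ = (n₂/n₁)·sin θ₂ → θ₁ = 38°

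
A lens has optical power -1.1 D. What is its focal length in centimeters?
f = 1/P = -90.91 cm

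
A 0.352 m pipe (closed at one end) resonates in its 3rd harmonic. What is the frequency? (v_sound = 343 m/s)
fₙ = nv/(4L) = 730.8 Hz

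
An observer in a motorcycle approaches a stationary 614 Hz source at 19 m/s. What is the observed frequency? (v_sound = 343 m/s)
f_obs = f·(v + v_o)/v = 648 Hz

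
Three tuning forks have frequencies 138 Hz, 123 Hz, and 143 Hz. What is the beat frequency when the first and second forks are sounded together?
15 Hz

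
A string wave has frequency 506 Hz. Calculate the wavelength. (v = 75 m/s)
λ = v/f = 0.1482 m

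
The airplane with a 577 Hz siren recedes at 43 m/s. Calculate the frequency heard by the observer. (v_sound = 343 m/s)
f_obs = f·v/(v + v_s) = 512.7 Hz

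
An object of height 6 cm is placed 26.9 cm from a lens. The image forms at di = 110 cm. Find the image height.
hi = (-di/do) × ho = -24.54 cm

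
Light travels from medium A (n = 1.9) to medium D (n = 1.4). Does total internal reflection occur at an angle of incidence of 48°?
θc = arcsin(n₂/n₁) = 47.46°; 48° > θc, so yes — total internal reflection.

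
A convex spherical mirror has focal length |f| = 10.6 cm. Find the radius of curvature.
R = 2|f| = 21.2 cm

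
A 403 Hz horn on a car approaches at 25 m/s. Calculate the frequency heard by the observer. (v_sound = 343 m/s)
f_obs = f·v/(v − v_s) = 434.7 Hz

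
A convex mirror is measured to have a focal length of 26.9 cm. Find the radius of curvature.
R = 2|f| = 53.8 cm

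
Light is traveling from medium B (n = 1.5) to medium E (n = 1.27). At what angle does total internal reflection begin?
θc = arcsin(n₂/n₁) = 57.85°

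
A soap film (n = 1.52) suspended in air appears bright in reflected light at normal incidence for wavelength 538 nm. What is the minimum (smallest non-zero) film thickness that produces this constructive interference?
2nt = (m − ½)λ with m = 1 → t = (m − ½)λ/(2n) = 88.49 nm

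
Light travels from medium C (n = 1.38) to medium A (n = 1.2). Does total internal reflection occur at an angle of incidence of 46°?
θc = arcsin(n₂/n₁) = 60.41°; 46° < θc, so no — the ray refracts.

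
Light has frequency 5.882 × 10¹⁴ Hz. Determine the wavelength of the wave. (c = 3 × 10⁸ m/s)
λ = c/f = 510 nm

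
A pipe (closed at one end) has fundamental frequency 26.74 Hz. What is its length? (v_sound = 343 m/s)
L = v/(4f₁) = 3.207 m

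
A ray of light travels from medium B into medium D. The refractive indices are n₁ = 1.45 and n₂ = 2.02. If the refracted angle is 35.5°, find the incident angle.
sin θ₁ = (n₂/n₁)·sin θ₂ → θ₁ = 54°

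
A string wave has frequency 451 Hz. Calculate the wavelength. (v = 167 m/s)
λ = v/f = 0.3703 m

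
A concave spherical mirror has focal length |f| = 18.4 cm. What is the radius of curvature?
R = 2|f| = 36.8 cm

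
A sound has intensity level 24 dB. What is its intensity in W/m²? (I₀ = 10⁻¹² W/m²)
I = I₀·10^(β/10) = 2.51 × 10⁻¹⁰ W/m²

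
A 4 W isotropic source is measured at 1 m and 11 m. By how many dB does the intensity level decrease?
Δβ = 20·log₁₀(r₂/r₁) = 20.83 dB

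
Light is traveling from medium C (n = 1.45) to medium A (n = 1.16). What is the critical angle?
θc = arcsin(n₂/n₁) = 53.13°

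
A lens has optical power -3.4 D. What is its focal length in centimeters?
f = 1/P = -29.41 cm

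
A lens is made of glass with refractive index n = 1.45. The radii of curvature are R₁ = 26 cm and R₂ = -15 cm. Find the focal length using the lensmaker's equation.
1/f = (n − 1)(1/R₁ − 1/R₂) → f = 21.14 cm (converging lens)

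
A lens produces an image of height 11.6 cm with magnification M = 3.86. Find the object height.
ho = |hi|/|M| = 3.005 cm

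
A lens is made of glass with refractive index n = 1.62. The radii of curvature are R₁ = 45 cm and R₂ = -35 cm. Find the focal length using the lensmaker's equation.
1/f = (n − 1)(1/R₁ − 1/R₂) → f = 31.75 cm (converging lens)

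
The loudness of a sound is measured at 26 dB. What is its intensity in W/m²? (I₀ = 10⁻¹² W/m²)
I = I₀·10^(β/10) = 3.98 × 10⁻¹⁰ W/m²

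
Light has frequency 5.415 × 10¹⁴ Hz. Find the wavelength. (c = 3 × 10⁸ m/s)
λ = c/f = 554 nm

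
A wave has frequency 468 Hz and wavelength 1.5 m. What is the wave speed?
v = fλ = 702 m/s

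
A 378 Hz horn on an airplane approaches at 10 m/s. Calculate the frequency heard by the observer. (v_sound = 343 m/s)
f_obs = f·v/(v − v_s) = 389.4 Hz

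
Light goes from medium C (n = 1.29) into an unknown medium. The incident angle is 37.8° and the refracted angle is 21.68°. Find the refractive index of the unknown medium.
n₂ = n₁·sin θ₁ / sin θ₂ = 2.14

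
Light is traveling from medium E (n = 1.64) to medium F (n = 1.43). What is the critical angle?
θc = arcsin(n₂/n₁) = 60.69°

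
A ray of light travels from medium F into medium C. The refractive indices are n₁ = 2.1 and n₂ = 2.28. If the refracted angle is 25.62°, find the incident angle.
sin θ₁ = (n₂/n₁)·sin θ₂ → θ₁ = 28°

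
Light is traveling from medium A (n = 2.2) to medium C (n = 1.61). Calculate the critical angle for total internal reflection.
θc = arcsin(n₂/n₁) = 47.04°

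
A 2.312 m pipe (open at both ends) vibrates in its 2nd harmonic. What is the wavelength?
λₙ = 2L/n = 2.312 m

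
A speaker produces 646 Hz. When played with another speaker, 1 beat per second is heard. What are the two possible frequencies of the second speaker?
f₂ = 646 ± 1 Hz → 647 Hz or 645 Hz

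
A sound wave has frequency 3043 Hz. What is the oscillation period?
T = 1/f = 3.286 × 10⁻⁴ s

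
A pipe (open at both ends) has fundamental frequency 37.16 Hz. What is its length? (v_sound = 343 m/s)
L = v/(2f₁) = 4.615 m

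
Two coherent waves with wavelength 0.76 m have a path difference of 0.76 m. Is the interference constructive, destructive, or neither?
constructive — path difference = 1λ, a whole number of wavelengths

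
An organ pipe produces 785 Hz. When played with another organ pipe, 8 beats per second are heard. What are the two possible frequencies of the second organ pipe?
f₂ = 785 ± 8 Hz → 793 Hz or 777 Hz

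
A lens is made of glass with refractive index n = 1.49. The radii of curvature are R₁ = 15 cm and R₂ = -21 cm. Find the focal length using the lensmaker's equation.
1/f = (n − 1)(1/R₁ − 1/R₂) → f = 17.86 cm (converging lens)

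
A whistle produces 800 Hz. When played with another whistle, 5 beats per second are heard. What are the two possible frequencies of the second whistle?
f₂ = 800 ± 5 Hz → 805 Hz or 795 Hz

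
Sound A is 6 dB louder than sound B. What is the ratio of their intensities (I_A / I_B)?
I_A/I_B = 10^(Δβ/10) = 3.981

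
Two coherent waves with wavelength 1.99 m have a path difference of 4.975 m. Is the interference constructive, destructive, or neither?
destructive — path difference = 2.5λ, an odd multiple of λ/2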